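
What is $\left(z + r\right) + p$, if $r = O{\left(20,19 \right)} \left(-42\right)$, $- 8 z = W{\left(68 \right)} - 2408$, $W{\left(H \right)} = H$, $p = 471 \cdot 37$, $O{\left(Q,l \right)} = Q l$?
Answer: $\frac{3519}{2} \approx 1759.5$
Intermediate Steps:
$p = 17427$
$z = \frac{585}{2}$ ($z = - \frac{68 - 2408}{8} = \left(- \frac{1}{8}\right) \left(-2340\right) = \frac{585}{2} \approx 292.5$)
$r = -15960$ ($r = 20 \cdot 19 \left(-42\right) = 380 \left(-42\right) = -15960$)
$\left(z + r\right) + p = \left(\frac{585}{2} - 15960\right) + 17427 = - \frac{31335}{2} + 17427 = \frac{3519}{2}$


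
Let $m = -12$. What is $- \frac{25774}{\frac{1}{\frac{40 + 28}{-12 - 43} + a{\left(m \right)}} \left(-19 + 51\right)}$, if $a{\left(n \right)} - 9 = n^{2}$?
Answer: $- \frac{107567789}{880} \approx -1.2224 \cdot 10^{5}$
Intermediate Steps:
$a{\left(n \right)} = 9 + n^{2}$
$- \frac{25774}{\frac{1}{\frac{40 + 28}{-12 - 43} + a{\left(m \right)}} \left(-19 + 51\right)} = - \frac{25774}{\frac{1}{\frac{40 + 28}{-12 - 43} + \left(9 + \left(-12\right)^{2}\right)} \left(-19 + 51\right)} = - \frac{25774}{\frac{1}{\frac{68}{-55} + \left(9 + 144\right)} 32} = - \frac{25774}{\frac{1}{68 \left(- \frac{1}{55}\right) + 153} \cdot 32} = - \frac{25774}{\frac{1}{- \frac{68}{55} + 153} \cdot 32} = - \frac{25774}{\frac{1}{\frac{8347}{55}} \cdot 32} = - \frac{25774}{\frac{55}{8347} \cdot 32} = - \frac{25774}{\frac{1760}{8347}} = \left(-25774\right) \frac{8347}{1760} = - \frac{107567789}{880}$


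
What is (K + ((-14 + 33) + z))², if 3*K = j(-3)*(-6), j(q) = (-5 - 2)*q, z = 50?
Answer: 729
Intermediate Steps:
j(q) = -7*q
K = -42 (K = (-7*(-3)*(-6))/3 = (21*(-6))/3 = (⅓)*(-126) = -42)
(K + ((-14 + 33) + z))² = (-42 + ((-14 + 33) + 50))² = (-42 + (19 + 50))² = (-42 + 69)² = 27² = 729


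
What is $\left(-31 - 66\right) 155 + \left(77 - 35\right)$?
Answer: $-14993$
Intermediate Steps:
$\left(-31 - 66\right) 155 + \left(77 - 35\right) = \left(-97\right) 155 + 42 = -15035 + 42 = -14993$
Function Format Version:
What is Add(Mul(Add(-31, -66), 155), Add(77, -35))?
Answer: -14993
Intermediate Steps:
Add(Mul(Add(-31, -66), 155), Add(77, -35)) = Add(Mul(-97, 155), 42) = Add(-15035, 42) = -14993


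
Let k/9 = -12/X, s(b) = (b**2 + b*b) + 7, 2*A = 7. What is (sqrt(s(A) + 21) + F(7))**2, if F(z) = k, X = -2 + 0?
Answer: (108 + sqrt(210))**2/4 ≈ 3751.0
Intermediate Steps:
A = 7/2 (A = (1/2)*7 = 7/2 ≈ 3.5000)
X = -2
s(b) = 7 + 2*b**2 (s(b) = (b**2 + b**2) + 7 = 2*b**2 + 7 = 7 + 2*b**2)
k = 54 (k = 9*(-12/(-2)) = 9*(-12*(-1/2)) = 9*6 = 54)
F(z) = 54
(sqrt(s(A) + 21) + F(7))**2 = (sqrt((7 + 2*(7/2)**2) + 21) + 54)**2 = (sqrt((7 + 2*(49/4)) + 21) + 54)**2 = (sqrt((7 + 49/2) + 21) + 54)**2 = (sqrt(63/2 + 21) + 54)**2 = (sqrt(105/2) + 54)**2 = (sqrt(210)/2 + 54)**2 = (54 + sqrt(210)/2)**2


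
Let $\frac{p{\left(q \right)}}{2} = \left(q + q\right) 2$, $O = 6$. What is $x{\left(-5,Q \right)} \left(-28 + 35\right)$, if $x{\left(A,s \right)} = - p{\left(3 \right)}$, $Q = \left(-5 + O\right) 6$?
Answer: $-168$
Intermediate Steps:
$Q = 6$ ($Q = \left(-5 + 6\right) 6 = 1 \cdot 6 = 6$)
$p{\left(q \right)} = 8 q$ ($p{\left(q \right)} = 2 \left(q + q\right) 2 = 2 \cdot 2 q 2 = 2 \cdot 4 q = 8 q$)
$x{\left(A,s \right)} = -24$ ($x{\left(A,s \right)} = - 8 \cdot 3 = \left(-1\right) 24 = -24$)
$x{\left(-5,Q \right)} \left(-28 + 35\right) = - 24 \left(-28 + 35\right) = \left(-24\right) 7 = -168$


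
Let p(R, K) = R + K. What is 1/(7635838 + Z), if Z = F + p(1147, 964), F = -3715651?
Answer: 1/3922298 ≈ 2.5495e-7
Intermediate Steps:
p(R, K) = K + R
Z = -3713540 (Z = -3715651 + (964 + 1147) = -3715651 + 2111 = -3713540)
1/(7635838 + Z) = 1/(7635838 - 3713540) = 1/3922298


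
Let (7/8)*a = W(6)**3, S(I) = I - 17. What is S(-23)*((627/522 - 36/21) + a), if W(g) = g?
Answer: -6000940/609 ≈ -9853.8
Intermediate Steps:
S(I) = -17 + I
a = 1728/7 (a = (8/7)*6**3 = (8/7)*216 = 1728/7 ≈ 246.86)
S(-23)*((627/522 - 36/21) + a) = (-17 - 23)*((627/522 - 36/21) + 1728/7) = -40*((627*(1/522) - 36*1/21) + 1728/7) = -40*((209/174 - 12/7) + 1728/7) = -40*(-625/1218 + 1728/7) = -40*300047/1218 = -6000940/609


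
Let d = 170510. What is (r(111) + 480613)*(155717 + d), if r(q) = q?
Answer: 156825148348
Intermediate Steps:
(r(111) + 480613)*(155717 + d) = (111 + 480613)*(155717 + 170510) = 480724*326227 = 156825148348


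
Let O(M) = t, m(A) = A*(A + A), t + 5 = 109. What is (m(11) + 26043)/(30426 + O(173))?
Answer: 5257/6106 ≈ 0.86096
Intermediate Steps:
t = 104 (t = -5 + 109 = 104)
m(A) = 2*A² (m(A) = A*(2*A) = 2*A²)
O(M) = 104
(m(11) + 26043)/(30426 + O(173)) = (2*11² + 26043)/(30426 + 104) = (2*121 + 26043)/30530 = (242 + 26043)*(1/30530) = 26285*(1/30530) = 5257/6106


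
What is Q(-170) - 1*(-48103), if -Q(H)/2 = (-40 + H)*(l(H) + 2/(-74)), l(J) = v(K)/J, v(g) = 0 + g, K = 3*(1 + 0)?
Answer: 30244985/629 ≈ 48084.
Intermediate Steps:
K = 3 (K = 3*1 = 3)
v(g) = g
l(J) = 3/J
Q(H) = -2*(-40 + H)*(-1/37 + 3/H) (Q(H) = -2*(-40 + H)*(3/H + 2/(-74)) = -2*(-40 + H)*(3/H + 2*(-1/74)) = -2*(-40 + H)*(3/H - 1/37) = -2*(-40 + H)*(-1/37 + 3/H))
Q(-170) - 1*(-48103) = (2/37)*(4440 - 170*(-151 - 170))/(-170) - 1*(-48103) = (2/37)*(-1/170)*(4440 - 170*(-321)) + 48103 = (2/37)*(-1/170)*(4440 + 54570) + 48103 = (2/37)*(-1/170)*59010 + 48103 = -11802/629 + 48103 = 30244985/629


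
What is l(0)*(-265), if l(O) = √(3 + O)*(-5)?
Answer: 1325*√3 ≈ 2295.0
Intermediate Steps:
l(O) = -5*√(3 + O)
l(0)*(-265) = -5*√(3 + 0)*(-265) = -5*√3*(-265) = 1325*√3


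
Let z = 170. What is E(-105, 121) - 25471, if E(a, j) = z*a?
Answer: -43321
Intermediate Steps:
E(a, j) = 170*a
E(-105, 121) - 25471 = 170*(-105) - 25471 = -17850 - 25471 = -43321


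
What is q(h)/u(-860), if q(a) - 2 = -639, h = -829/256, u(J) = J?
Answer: 637/860 ≈ 0.74070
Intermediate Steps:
h = -829/256 (h = -829*1/256 = -829/256 ≈ -3.2383)
q(a) = -637 (q(a) = 2 - 639 = -637)
q(h)/u(-860) = -637/(-860) = -637*(-1/860) = 637/860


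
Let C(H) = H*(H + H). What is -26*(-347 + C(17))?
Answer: -6006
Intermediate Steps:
C(H) = 2*H² (C(H) = H*(2*H) = 2*H²)
-26*(-347 + C(17)) = -26*(-347 + 2*17²) = -26*(-347 + 2*289) = -26*(-347 + 578) = -26*231 = -6006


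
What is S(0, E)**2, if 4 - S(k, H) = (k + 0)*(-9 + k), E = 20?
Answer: 16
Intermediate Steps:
S(k, H) = 4 - k*(-9 + k) (S(k, H) = 4 - (k + 0)*(-9 + k) = 4 - k*(-9 + k))
S(0, E)**2 = (4 - 1*0**2 + 9*0)**2 = (4 - 1*0 + 0)**2 = (4 + 0 + 0)**2 = 4**2 = 16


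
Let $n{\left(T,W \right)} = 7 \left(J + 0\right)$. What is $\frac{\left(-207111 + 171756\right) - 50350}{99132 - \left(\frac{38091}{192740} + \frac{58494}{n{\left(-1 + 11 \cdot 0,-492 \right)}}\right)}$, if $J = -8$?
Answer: $- \frac{57815735950}{67577955909} \approx -0.85554$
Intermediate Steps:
$n{\left(T,W \right)} = -56$ ($n{\left(T,W \right)} = 7 \left(-8 + 0\right) = 7 \left(-8\right) = -56$)
$\frac{\left(-207111 + 171756\right) - 50350}{99132 - \left(\frac{38091}{192740} + \frac{58494}{n{\left(-1 + 11 \cdot 0,-492 \right)}}\right)} = \frac{\left(-207111 + 171756\right) - 50350}{99132 - \left(- \frac{29247}{28} + \frac{38091}{192740}\right)} = \frac{-35355 - 50350}{99132 - - \frac{704500029}{674590}} = - \frac{85705}{99132 + \left(- \frac{38091}{192740} + \frac{29247}{28}\right)} = - \frac{85705}{99132 + \frac{704500029}{674590}} = - \frac{85705}{\frac{67577955909}{674590}} = \left(-85705\right) \frac{674590}{67577955909} = - \frac{57815735950}{67577955909}$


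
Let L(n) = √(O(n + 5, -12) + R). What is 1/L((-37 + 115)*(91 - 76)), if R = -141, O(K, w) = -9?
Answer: -I*√6/30 ≈ -0.08165*I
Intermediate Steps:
L(n) = 5*I*√6 (L(n) = √(-9 - 141) = √(-150) = 5*I*√6)
1/L((-37 + 115)*(91 - 76)) = 1/(5*I*√6) = -I*√6/30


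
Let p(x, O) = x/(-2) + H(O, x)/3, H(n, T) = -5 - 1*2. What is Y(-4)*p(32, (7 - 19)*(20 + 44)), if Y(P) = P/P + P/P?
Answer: -110/3 ≈ -36.667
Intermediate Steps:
H(n, T) = -7 (H(n, T) = -5 - 2 = -7)
p(x, O) = -7/3 - x/2 (p(x, O) = x/(-2) - 7/3 = x*(-1/2) - 7*1/3 = -x/2 - 7/3 = -7/3 - x/2)
Y(P) = 2 (Y(P) = 1 + 1 = 2)
Y(-4)*p(32, (7 - 19)*(20 + 44)) = 2*(-7/3 - 1/2*32) = 2*(-7/3 - 16) = 2*(-55/3) = -110/3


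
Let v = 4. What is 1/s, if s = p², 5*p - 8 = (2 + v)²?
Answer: 25/1936 ≈ 0.012913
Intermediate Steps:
p = 44/5 (p = 8/5 + (2 + 4)²/5 = 8/5 + (⅕)*6² = 8/5 + (⅕)*36 = 8/5 + 36/5 = 44/5 ≈ 8.8000)
s = 1936/25 (s = (44/5)² = 1936/25 ≈ 77.440)
1/s = 1/(1936/25) = 25/1936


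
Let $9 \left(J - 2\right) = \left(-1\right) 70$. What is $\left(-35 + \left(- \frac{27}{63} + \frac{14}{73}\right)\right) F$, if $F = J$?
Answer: $\frac{312104}{1533} \approx 203.59$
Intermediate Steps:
$J = - \frac{52}{9}$ ($J = 2 + \frac{\left(-1\right) 70}{9} = 2 + \frac{1}{9} \left(-70\right) = 2 - \frac{70}{9} = - \frac{52}{9} \approx -5.7778$)
$F = - \frac{52}{9} \approx -5.7778$
$\left(-35 + \left(- \frac{27}{63} + \frac{14}{73}\right)\right) F = \left(-35 + \left(- \frac{27}{63} + \frac{14}{73}\right)\right) \left(- \frac{52}{9}\right) = \left(-35 + \left(\left(-27\right) \frac{1}{63} + 14 \cdot \frac{1}{73}\right)\right) \left(- \frac{52}{9}\right) = \left(-35 + \left(- \frac{3}{7} + \frac{14}{73}\right)\right) \left(- \frac{52}{9}\right) = \left(-35 - \frac{121}{511}\right) \left(- \frac{52}{9}\right) = \left(- \frac{18006}{511}\right) \left(- \frac{52}{9}\right) = \frac{312104}{1533}$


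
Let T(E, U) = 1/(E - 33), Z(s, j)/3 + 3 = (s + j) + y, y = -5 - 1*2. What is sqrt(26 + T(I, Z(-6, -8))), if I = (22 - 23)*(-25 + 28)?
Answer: sqrt(935)/6 ≈ 5.0963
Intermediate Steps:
y = -7 (y = -5 - 2 = -7)
Z(s, j) = -30 + 3*j + 3*s (Z(s, j) = -9 + 3*((s + j) - 7) = -9 + 3*((j + s) - 7) = -9 + 3*(-7 + j + s) = -9 + (-21 + 3*j + 3*s) = -30 + 3*j + 3*s)
I = -3 (I = -1*3 = -3)
T(E, U) = 1/(-33 + E)
sqrt(26 + T(I, Z(-6, -8))) = sqrt(26 + 1/(-33 - 3)) = sqrt(26 + 1/(-36)) = sqrt(26 - 1/36) = sqrt(935/36) = sqrt(935)/6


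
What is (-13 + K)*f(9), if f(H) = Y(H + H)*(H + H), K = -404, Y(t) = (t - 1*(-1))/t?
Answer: -7923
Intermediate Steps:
Y(t) = (1 + t)/t (Y(t) = (t + 1)/t = (1 + t)/t)
f(H) = 1 + 2*H (f(H) = ((1 + (H + H))/(H + H))*(H + H) = ((1 + 2*H)/((2*H)))*(2*H) = ((1/(2*H))*(1 + 2*H))*(2*H) = ((1 + 2*H)/(2*H))*(2*H) = 1 + 2*H)
(-13 + K)*f(9) = (-13 - 404)*(1 + 2*9) = -417*(1 + 18) = -417*19 = -7923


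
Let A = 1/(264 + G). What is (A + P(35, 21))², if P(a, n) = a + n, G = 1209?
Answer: 6804435121/2169729 ≈ 3136.1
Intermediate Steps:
A = 1/1473 (A = 1/(264 + 1209) = 1/1473 ≈ 0.00067889)
(A + P(35, 21))² = (1/1473 + (35 + 21))² = (1/1473 + 56)² = (82489/1473)² = 6804435121/2169729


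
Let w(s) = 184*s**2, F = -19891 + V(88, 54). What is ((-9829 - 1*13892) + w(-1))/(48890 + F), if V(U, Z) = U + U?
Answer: -23537/29175 ≈ -0.80675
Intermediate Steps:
V(U, Z) = 2*U
F = -19715 (F = -19891 + 2*88 = -19891 + 176 = -19715)
((-9829 - 1*13892) + w(-1))/(48890 + F) = ((-9829 - 1*13892) + 184*(-1)**2)/(48890 - 19715) = ((-9829 - 13892) + 184*1)/29175 = (-23721 + 184)*(1/29175) = -23537*1/29175 = -23537/29175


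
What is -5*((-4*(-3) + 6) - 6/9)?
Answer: -260/3 ≈ -86.667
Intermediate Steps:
-5*((-4*(-3) + 6) - 6/9) = -5*((12 + 6) - 6*⅑) = -5*(18 - ⅔) = -5*52/3 = -260/3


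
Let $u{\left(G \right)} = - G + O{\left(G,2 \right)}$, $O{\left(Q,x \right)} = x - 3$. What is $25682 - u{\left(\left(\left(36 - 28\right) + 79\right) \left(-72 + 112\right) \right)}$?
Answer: $29163$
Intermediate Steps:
$O{\left(Q,x \right)} = -3 + x$
$u{\left(G \right)} = -1 - G$ ($u{\left(G \right)} = - G + \left(-3 + 2\right) = - G - 1 = -1 - G$)
$25682 - u{\left(\left(\left(36 - 28\right) + 79\right) \left(-72 + 112\right) \right)} = 25682 - \left(-1 - \left(\left(36 - 28\right) + 79\right) \left(-72 + 112\right)\right) = 25682 - \left(-1 - \left(\left(36 - 28\right) + 79\right) 40\right) = 25682 - \left(-1 - \left(8 + 79\right) 40\right) = 25682 - \left(-1 - 87 \cdot 40\right) = 25682 - \left(-1 - 3480\right) = 25682 - -3481 = 25682 + 3481 = 29163$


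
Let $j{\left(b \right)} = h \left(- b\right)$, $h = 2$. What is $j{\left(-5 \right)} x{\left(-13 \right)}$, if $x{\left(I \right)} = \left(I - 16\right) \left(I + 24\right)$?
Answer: $-3190$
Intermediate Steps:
$x{\left(I \right)} = \left(-16 + I\right) \left(24 + I\right)$
$j{\left(b \right)} = - 2 b$ ($j{\left(b \right)} = 2 \left(- b\right) = - 2 b$)
$j{\left(-5 \right)} x{\left(-13 \right)} = \left(-2\right) \left(-5\right) \left(-384 + \left(-13\right)^{2} + 8 \left(-13\right)\right) = 10 \left(-384 + 169 - 104\right) = 10 \left(-319\right) = -3190$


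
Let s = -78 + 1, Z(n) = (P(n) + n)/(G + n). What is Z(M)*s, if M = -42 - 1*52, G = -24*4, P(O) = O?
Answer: -7238/95 ≈ -76.189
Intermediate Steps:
G = -96
M = -94 (M = -42 - 52 = -94)
Z(n) = 2*n/(-96 + n) (Z(n) = (n + n)/(-96 + n) = (2*n)/(-96 + n) = 2*n/(-96 + n))
s = -77
Z(M)*s = (2*(-94)/(-96 - 94))*(-77) = (2*(-94)/(-190))*(-77) = (2*(-94)*(-1/190))*(-77) = (94/95)*(-77) = -7238/95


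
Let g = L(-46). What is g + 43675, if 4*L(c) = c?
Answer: 87327/2 ≈ 43664.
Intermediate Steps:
L(c) = c/4
g = -23/2 (g = (1/4)*(-46) = -23/2 ≈ -11.500)
g + 43675 = -23/2 + 43675 = 87327/2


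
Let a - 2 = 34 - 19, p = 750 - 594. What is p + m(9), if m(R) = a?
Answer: 173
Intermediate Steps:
p = 156
a = 17 (a = 2 + (34 - 19) = 2 + 15 = 17)
m(R) = 17
p + m(9) = 156 + 17 = 173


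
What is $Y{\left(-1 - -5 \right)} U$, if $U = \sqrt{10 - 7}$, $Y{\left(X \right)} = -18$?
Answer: $- 18 \sqrt{3} \approx -31.177$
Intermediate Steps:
$U = \sqrt{3} \approx 1.732$
$Y{\left(-1 - -5 \right)} U = - 18 \sqrt{3}$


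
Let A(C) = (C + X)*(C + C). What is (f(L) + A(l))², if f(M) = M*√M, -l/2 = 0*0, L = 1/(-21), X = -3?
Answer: -1/9261 ≈ -0.00010798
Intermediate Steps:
L = -1/21 ≈ -0.047619
l = 0 (l = -0*0 = -2*0 = 0)
f(M) = M^(3/2)
A(C) = 2*C*(-3 + C) (A(C) = (C - 3)*(C + C) = (-3 + C)*(2*C) = 2*C*(-3 + C))
(f(L) + A(l))² = ((-1/21)^(3/2) + 2*0*(-3 + 0))² = (-I*√21/441 + 2*0*(-3))² = (-I*√21/441 + 0)² = (-I*√21/441)² = -1/9261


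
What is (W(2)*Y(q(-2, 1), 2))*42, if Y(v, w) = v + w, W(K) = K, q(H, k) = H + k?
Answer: 84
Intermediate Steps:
(W(2)*Y(q(-2, 1), 2))*42 = (2*((-2 + 1) + 2))*42 = (2*(-1 + 2))*42 = (2*1)*42 = 2*42 = 84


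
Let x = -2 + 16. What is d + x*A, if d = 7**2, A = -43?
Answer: -553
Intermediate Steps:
x = 14
d = 49
d + x*A = 49 + 14*(-43) = 49 - 602 = -553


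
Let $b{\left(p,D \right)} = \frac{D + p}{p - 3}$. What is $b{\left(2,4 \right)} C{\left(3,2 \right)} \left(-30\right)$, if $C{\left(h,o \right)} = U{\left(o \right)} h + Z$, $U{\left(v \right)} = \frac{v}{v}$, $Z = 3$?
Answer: $1080$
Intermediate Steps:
$U{\left(v \right)} = 1$
$b{\left(p,D \right)} = \frac{D + p}{-3 + p}$
$C{\left(h,o \right)} = 3 + h$ ($C{\left(h,o \right)} = 1 h + 3 = h + 3 = 3 + h$)
$b{\left(2,4 \right)} C{\left(3,2 \right)} \left(-30\right) = \frac{4 + 2}{-3 + 2} \left(3 + 3\right) \left(-30\right) = \frac{1}{-1} \cdot 6 \cdot 6 \left(-30\right) = \left(-1\right) 6 \cdot 6 \left(-30\right) = \left(-6\right) 6 \left(-30\right) = \left(-36\right) \left(-30\right) = 1080$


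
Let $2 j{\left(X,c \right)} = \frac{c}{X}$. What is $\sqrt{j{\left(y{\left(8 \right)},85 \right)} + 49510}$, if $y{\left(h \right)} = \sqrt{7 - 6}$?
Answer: $\frac{\sqrt{198210}}{2} \approx 222.6$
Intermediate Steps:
$y{\left(h \right)} = 1$ ($y{\left(h \right)} = \sqrt{1} = 1$)
$j{\left(X,c \right)} = \frac{c}{2 X}$ ($j{\left(X,c \right)} = \frac{c \frac{1}{X}}{2} = \frac{c}{2 X}$)
$\sqrt{j{\left(y{\left(8 \right)},85 \right)} + 49510} = \sqrt{\frac{1}{2} \cdot 85 \cdot 1^{-1} + 49510} = \sqrt{\frac{1}{2} \cdot 85 \cdot 1 + 49510} = \sqrt{\frac{85}{2} + 49510} = \sqrt{\frac{99105}{2}} = \frac{\sqrt{198210}}{2}$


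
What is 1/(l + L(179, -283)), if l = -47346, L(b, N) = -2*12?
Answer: -1/47370 ≈ -2.1110e-5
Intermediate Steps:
L(b, N) = -24
1/(l + L(179, -283)) = 1/(-47346 - 24) = 1/(-47370) = -1/47370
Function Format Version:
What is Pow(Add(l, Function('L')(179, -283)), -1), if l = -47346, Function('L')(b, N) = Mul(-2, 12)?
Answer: Rational(-1, 47370) ≈ -2.1110e-5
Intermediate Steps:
Function('L')(b, N) = -24
Pow(Add(l, Function('L')(179, -283)), -1) = Pow(Add(-47346, -24), -1) = Pow(-47370, -1) = Rational(-1, 47370)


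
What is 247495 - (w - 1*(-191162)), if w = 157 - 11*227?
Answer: 58673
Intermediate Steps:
w = -2340 (w = 157 - 2497 = -2340)
247495 - (w - 1*(-191162)) = 247495 - (-2340 - 1*(-191162)) = 247495 - (-2340 + 191162) = 247495 - 1*188822 = 247495 - 188822 = 58673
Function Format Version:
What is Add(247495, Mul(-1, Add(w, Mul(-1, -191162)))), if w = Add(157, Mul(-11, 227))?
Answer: 58673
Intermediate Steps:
w = -2340 (w = Add(157, -2497) = -2340)
Add(247495, Mul(-1, Add(w, Mul(-1, -191162)))) = Add(247495, Mul(-1, Add(-2340, Mul(-1, -191162)))) = Add(247495, Mul(-1, Add(-2340, 191162))) = Add(247495, Mul(-1, 188822)) = Add(247495, -188822) = 58673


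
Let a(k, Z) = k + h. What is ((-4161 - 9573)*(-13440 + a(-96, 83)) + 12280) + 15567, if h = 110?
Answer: 184420531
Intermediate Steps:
a(k, Z) = 110 + k (a(k, Z) = k + 110 = 110 + k)
((-4161 - 9573)*(-13440 + a(-96, 83)) + 12280) + 15567 = ((-4161 - 9573)*(-13440 + (110 - 96)) + 12280) + 15567 = (-13734*(-13440 + 14) + 12280) + 15567 = (-13734*(-13426) + 12280) + 15567 = (184392684 + 12280) + 15567 = 184404964 + 15567 = 184420531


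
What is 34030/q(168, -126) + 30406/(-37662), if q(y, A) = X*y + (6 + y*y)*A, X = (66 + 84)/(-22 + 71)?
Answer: -12765612343/15626754702 ≈ -0.81691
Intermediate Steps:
X = 150/49 ≈ 3.0612
q(y, A) = 150*y/49 + A*(6 + y²) (q(y, A) = 150*y/49 + (6 + y*y)*A = 150*y/49 + (6 + y²)*A = 150*y/49 + A*(6 + y²))
34030/q(168, -126) + 30406/(-37662) = 34030/(6*(-126) + (150/49)*168 - 126*168²) + 30406/(-37662) = 34030/(-756 + 3600/7 - 126*28224) + 30406*(-1/37662) = 34030/(-756 + 3600/7 - 3556224) - 15203/18831 = 34030/(-24895260/7) - 15203/18831 = 34030*(-7/24895260) - 15203/18831 = -23821/2489526 - 15203/18831 = -12765612343/15626754702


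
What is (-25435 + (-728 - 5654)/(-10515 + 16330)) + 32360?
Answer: 40262493/5815 ≈ 6923.9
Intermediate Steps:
(-25435 + (-728 - 5654)/(-10515 + 16330)) + 32360 = (-25435 - 6382/5815) + 32360 = -147910907/5815 + 32360 = 40262493/5815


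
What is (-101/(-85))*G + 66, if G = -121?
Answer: -6611/85 ≈ -77.776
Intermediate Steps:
(-101/(-85))*G + 66 = -101/(-85)*(-121) + 66 = -101*(-1/85)*(-121) + 66 = (101/85)*(-121) + 66 = -12221/85 + 66 = -6611/85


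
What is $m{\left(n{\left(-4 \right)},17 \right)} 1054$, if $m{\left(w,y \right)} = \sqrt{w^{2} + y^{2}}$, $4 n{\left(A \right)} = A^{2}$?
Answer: $1054 \sqrt{305} \approx 18407.0$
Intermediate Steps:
$n{\left(A \right)} = \frac{A^{2}}{4}$
$m{\left(n{\left(-4 \right)},17 \right)} 1054 = \sqrt{\left(\frac{\left(-4\right)^{2}}{4}\right)^{2} + 17^{2}} \cdot 1054 = \sqrt{\left(\frac{1}{4} \cdot 16\right)^{2} + 289} \cdot 1054 = \sqrt{4^{2} + 289} \cdot 1054 = \sqrt{16 + 289} \cdot 1054 = \sqrt{305} \cdot 1054 = 1054 \sqrt{305}$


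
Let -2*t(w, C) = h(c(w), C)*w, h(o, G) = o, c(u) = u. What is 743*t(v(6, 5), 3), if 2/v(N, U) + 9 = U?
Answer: -743/8 ≈ -92.875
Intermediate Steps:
v(N, U) = 2/(-9 + U)
t(w, C) = -w²/2 (t(w, C) = -w*w/2 = -w²/2)
743*t(v(6, 5), 3) = 743*(-4/(-9 + 5)²/2) = 743*(-(2/(-4))²/2) = 743*(-(2*(-¼))²/2) = 743*(-(-½)²/2) = 743*(-½*¼) = 743*(-⅛) = -743/8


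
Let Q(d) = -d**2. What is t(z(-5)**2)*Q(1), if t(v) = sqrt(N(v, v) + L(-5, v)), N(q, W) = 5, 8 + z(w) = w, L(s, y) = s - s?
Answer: -sqrt(5) ≈ -2.2361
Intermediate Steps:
L(s, y) = 0
z(w) = -8 + w
t(v) = sqrt(5) (t(v) = sqrt(5 + 0) = sqrt(5))
t(z(-5)**2)*Q(1) = sqrt(5)*(-1*1**2) = sqrt(5)*(-1*1) = sqrt(5)*(-1) = -sqrt(5)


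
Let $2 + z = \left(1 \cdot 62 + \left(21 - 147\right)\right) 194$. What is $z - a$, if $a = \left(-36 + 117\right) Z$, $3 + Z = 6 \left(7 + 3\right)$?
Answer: $-17035$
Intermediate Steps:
$Z = 57$ ($Z = -3 + 6 \left(7 + 3\right) = -3 + 6 \cdot 10 = -3 + 60 = 57$)
$z = -12418$ ($z = -2 + \left(1 \cdot 62 + \left(21 - 147\right)\right) 194 = -2 + \left(62 - 126\right) 194 = -2 - 12416 = -12418$)
$a = 4617$ ($a = \left(-36 + 117\right) 57 = 81 \cdot 57 = 4617$)
$z - a = -12418 - 4617 = -17035$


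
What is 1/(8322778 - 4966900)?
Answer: 1/3355878 ≈ 2.9798e-7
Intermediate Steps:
1/(8322778 - 4966900) = 1/3355878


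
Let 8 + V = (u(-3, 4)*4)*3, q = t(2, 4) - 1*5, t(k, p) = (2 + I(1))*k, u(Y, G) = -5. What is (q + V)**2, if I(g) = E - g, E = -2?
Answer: 5625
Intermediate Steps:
I(g) = -2 - g
t(k, p) = -k (t(k, p) = (2 + (-2 - 1*1))*k = (2 + (-2 - 1))*k = (2 - 3)*k = -k)
q = -7 (q = -1*2 - 1*5 = -2 - 5 = -7)
V = -68 (V = -8 - 5*4*3 = -8 - 20*3 = -8 - 60 = -68)
(q + V)**2 = (-7 - 68)**2 = (-75)**2 = 5625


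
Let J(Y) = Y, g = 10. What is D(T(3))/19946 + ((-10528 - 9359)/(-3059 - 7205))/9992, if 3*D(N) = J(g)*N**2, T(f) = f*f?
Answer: 14043647931/1022809817024 ≈ 0.013730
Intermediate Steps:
T(f) = f**2
D(N) = 10*N**2/3 (D(N) = (10*N**2)/3 = 10*N**2/3)
D(T(3))/19946 + ((-10528 - 9359)/(-3059 - 7205))/9992 = (10*(3**2)**2/3)/19946 + ((-10528 - 9359)/(-3059 - 7205))/9992 = ((10/3)*9**2)*(1/19946) - 19887/(-10264)*(1/9992) = ((10/3)*81)*(1/19946) - 19887*(-1/10264)*(1/9992) = 270*(1/19946) + (19887/10264)*(1/9992) = 135/9973 + 19887/102557888 = 14043647931/1022809817024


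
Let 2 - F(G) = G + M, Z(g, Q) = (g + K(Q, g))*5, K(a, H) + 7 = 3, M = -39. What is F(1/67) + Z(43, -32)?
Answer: 15811/67 ≈ 235.99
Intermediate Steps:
K(a, H) = -4 (K(a, H) = -7 + 3 = -4)
Z(g, Q) = -20 + 5*g (Z(g, Q) = (g - 4)*5 = (-4 + g)*5 = -20 + 5*g)
F(G) = 41 - G (F(G) = 2 - (G - 39) = 2 - (-39 + G) = 2 + (39 - G) = 41 - G)
F(1/67) + Z(43, -32) = (41 - 1/67) + (-20 + 5*43) = (41 - 1*1/67) + (-20 + 215) = (41 - 1/67) + 195 = 2746/67 + 195 = 15811/67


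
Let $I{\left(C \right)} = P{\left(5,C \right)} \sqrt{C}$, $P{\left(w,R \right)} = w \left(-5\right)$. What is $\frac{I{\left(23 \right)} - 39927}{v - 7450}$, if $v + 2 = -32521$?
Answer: $\frac{39927}{39973} + \frac{25 \sqrt{23}}{39973} \approx 1.0018$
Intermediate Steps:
$v = -32523$ ($v = -2 - 32521 = -32523$)
$P{\left(w,R \right)} = - 5 w$
$I{\left(C \right)} = - 25 \sqrt{C}$ ($I{\left(C \right)} = \left(-5\right) 5 \sqrt{C} = - 25 \sqrt{C}$)
$\frac{I{\left(23 \right)} - 39927}{v - 7450} = \frac{- 25 \sqrt{23} - 39927}{-32523 - 7450} = \frac{-39927 - 25 \sqrt{23}}{-39973} = \left(-39927 - 25 \sqrt{23}\right) \left(- \frac{1}{39973}\right) = \frac{39927}{39973} + \frac{25 \sqrt{23}}{39973}$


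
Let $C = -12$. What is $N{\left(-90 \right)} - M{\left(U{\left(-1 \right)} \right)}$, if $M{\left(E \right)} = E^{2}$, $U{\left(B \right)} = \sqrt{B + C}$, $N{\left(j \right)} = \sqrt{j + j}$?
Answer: $13 + 6 i \sqrt{5} \approx 13.0 + 13.416 i$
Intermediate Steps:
$N{\left(j \right)} = \sqrt{2} \sqrt{j}$ ($N{\left(j \right)} = \sqrt{2 j} = \sqrt{2} \sqrt{j}$)
$U{\left(B \right)} = \sqrt{-12 + B}$ ($U{\left(B \right)} = \sqrt{B - 12} = \sqrt{-12 + B}$)
$N{\left(-90 \right)} - M{\left(U{\left(-1 \right)} \right)} = \sqrt{2} \sqrt{-90} - \left(\sqrt{-12 - 1}\right)^{2} = \sqrt{2} \cdot 3 i \sqrt{10} - \left(\sqrt{-13}\right)^{2} = 6 i \sqrt{5} - \left(i \sqrt{13}\right)^{2} = 6 i \sqrt{5} - -13 = 6 i \sqrt{5} + 13 = 13 + 6 i \sqrt{5}$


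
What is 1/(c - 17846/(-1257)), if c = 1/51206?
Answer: 64365942/913823533 ≈ 0.070436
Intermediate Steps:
c = 1/51206 ≈ 1.9529e-5
1/(c - 17846/(-1257)) = 1/(1/51206 - 17846/(-1257)) = 1/(1/51206 - 17846*(-1/1257)) = 1/(1/51206 + 17846/1257) = 1/(913823533/64365942) = 64365942/913823533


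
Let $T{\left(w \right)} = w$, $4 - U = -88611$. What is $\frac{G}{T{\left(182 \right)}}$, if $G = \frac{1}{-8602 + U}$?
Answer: $\frac{1}{14562366} \approx 6.867 \cdot 10^{-8}$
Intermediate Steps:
$U = 88615$ ($U = 4 - -88611 = 4 + 88611 = 88615$)
$G = \frac{1}{80013}$ ($G = \frac{1}{-8602 + 88615} = \frac{1}{80013} \approx 1.2498 \cdot 10^{-5}$)
$\frac{G}{T{\left(182 \right)}} = \frac{1}{80013 \cdot 182} = \frac{1}{80013} \cdot \frac{1}{182} = \frac{1}{14562366}$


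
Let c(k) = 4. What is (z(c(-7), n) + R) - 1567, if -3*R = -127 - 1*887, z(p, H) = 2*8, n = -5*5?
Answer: -1213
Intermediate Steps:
n = -25
z(p, H) = 16
R = 338 (R = -(-127 - 1*887)/3 = -(-127 - 887)/3 = -⅓*(-1014) = 338)
(z(c(-7), n) + R) - 1567 = (16 + 338) - 1567 = 354 - 1567 = -1213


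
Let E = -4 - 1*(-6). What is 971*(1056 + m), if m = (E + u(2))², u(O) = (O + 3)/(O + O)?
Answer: 16570115/16 ≈ 1.0356e+6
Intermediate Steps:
E = 2 (E = -4 + 6 = 2)
u(O) = (3 + O)/(2*O) (u(O) = (3 + O)/((2*O)) = (3 + O)*(1/(2*O)) = (3 + O)/(2*O))
m = 169/16 (m = (2 + (½)*(3 + 2)/2)² = (2 + (½)*(½)*5)² = (2 + 5/4)² = (13/4)² = 169/16 ≈ 10.563)
971*(1056 + m) = 971*(1056 + 169/16) = 971*(17065/16) = 16570115/16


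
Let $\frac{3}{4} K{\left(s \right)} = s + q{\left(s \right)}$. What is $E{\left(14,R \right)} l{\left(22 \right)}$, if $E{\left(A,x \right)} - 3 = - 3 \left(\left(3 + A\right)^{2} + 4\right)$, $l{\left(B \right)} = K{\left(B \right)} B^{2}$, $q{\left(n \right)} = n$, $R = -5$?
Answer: $-24873728$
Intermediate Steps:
$K{\left(s \right)} = \frac{8 s}{3}$ ($K{\left(s \right)} = \frac{4 \left(s + s\right)}{3} = \frac{4 \cdot 2 s}{3} = \frac{8 s}{3}$)
$l{\left(B \right)} = \frac{8 B^{3}}{3}$ ($l{\left(B \right)} = \frac{8 B}{3} B^{2} = \frac{8 B^{3}}{3}$)
$E{\left(A,x \right)} = -9 - 3 \left(3 + A\right)^{2}$ ($E{\left(A,x \right)} = 3 - 3 \left(\left(3 + A\right)^{2} + 4\right) = 3 - 3 \left(4 + \left(3 + A\right)^{2}\right) = 3 - \left(12 + 3 \left(3 + A\right)^{2}\right) = -9 - 3 \left(3 + A\right)^{2}$)
$E{\left(14,R \right)} l{\left(22 \right)} = \left(-9 - 3 \left(3 + 14\right)^{2}\right) \frac{8 \cdot 22^{3}}{3} = \left(-9 - 3 \cdot 17^{2}\right) \frac{8}{3} \cdot 10648 = \left(-9 - 867\right) \frac{85184}{3} = \left(-876\right) \frac{85184}{3} = -24873728$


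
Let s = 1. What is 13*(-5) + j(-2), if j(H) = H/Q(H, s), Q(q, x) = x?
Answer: -67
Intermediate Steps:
j(H) = H (j(H) = H/1 = H*1 = H)
13*(-5) + j(-2) = 13*(-5) - 2 = -65 - 2 = -67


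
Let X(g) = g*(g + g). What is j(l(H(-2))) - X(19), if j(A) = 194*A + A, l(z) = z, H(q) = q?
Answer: -1112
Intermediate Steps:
X(g) = 2*g**2 (X(g) = g*(2*g) = 2*g**2)
j(A) = 195*A
j(l(H(-2))) - X(19) = 195*(-2) - 2*19**2 = -390 - 2*361 = -390 - 1*722 = -390 - 722 = -1112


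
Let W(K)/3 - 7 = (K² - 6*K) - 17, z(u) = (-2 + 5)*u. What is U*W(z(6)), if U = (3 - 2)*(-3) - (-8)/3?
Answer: -206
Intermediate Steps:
z(u) = 3*u
W(K) = -30 - 18*K + 3*K² (W(K) = 21 + 3*((K² - 6*K) - 17) = 21 + 3*(-17 + K² - 6*K) = 21 + (-51 - 18*K + 3*K²) = -30 - 18*K + 3*K²)
U = -⅓ (U = 1*(-3) - (-8)/3 = -3 - 1*(-8/3) = -3 + 8/3 = -⅓ ≈ -0.33333)
U*W(z(6)) = -(-30 - 54*6 + 3*(3*6)²)/3 = -(-30 - 18*18 + 3*18²)/3 = -(-30 - 324 + 3*324)/3 = -(-30 - 324 + 972)/3 = -⅓*618 = -206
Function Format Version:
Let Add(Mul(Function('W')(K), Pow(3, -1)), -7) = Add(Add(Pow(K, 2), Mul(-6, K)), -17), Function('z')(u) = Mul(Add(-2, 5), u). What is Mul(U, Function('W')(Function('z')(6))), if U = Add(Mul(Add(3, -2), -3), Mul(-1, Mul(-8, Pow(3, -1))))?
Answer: -206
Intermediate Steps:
Function('z')(u) = Mul(3, u)
Function('W')(K) = Add(-30, Mul(-18, K), Mul(3, Pow(K, 2))) (Function('W')(K) = Add(21, Mul(3, Add(Add(Pow(K, 2), Mul(-6, K)), -17))) = Add(21, Mul(3, Add(-17, Pow(K, 2), Mul(-6, K)))) = Add(21, Add(-51, Mul(-18, K), Mul(3, Pow(K, 2)))) = Add(-30, Mul(-18, K), Mul(3, Pow(K, 2))))
U = Rational(-1, 3) (U = Add(Mul(1, -3), Mul(-1, Mul(-8, Rational(1, 3)))) = Add(-3, Mul(-1, Rational(-8, 3))) = Add(-3, Rational(8, 3)) = Rational(-1, 3) ≈ -0.33333)
Mul(U, Function('W')(Function('z')(6))) = Mul(Rational(-1, 3), Add(-30, Mul(-18, Mul(3, 6)), Mul(3, Pow(Mul(3, 6), 2)))) = Mul(Rational(-1, 3), Add(-30, Mul(-18, 18), Mul(3, Pow(18, 2)))) = Mul(Rational(-1, 3), Add(-30, -324, Mul(3, 324))) = Mul(Rational(-1, 3), Add(-30, -324, 972)) = Mul(Rational(-1, 3), 618) = -206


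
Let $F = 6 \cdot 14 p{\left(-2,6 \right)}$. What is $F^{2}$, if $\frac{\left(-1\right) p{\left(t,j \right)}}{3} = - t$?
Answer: $254016$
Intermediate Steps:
$p{\left(t,j \right)} = 3 t$ ($p{\left(t,j \right)} = - 3 \left(- t\right) = 3 t$)
$F = -504$ ($F = 6 \cdot 14 \cdot 3 \left(-2\right) = 84 \left(-6\right) = -504$)
$F^{2} = \left(-504\right)^{2} = 254016$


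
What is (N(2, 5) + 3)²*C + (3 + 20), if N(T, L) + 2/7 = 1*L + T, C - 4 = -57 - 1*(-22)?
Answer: -142217/49 ≈ -2902.4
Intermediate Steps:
C = -31 (C = 4 + (-57 - 1*(-22)) = 4 + (-57 + 22) = 4 - 35 = -31)
N(T, L) = -2/7 + L + T (N(T, L) = -2/7 + (1*L + T) = -2/7 + (L + T) = -2/7 + L + T)
(N(2, 5) + 3)²*C + (3 + 20) = ((-2/7 + 5 + 2) + 3)²*(-31) + (3 + 20) = (47/7 + 3)²*(-31) + 23 = (68/7)²*(-31) + 23 = (4624/49)*(-31) + 23 = -143344/49 + 23 = -142217/49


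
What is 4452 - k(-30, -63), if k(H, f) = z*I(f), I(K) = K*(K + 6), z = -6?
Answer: 25998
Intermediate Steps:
I(K) = K*(6 + K)
k(H, f) = -6*f*(6 + f)
4452 - k(-30, -63) = 4452 - (-6)*(-63)*(6 - 63) = 4452 - (-6)*(-63)*(-57) = 4452 - 1*(-21546) = 4452 + 21546 = 25998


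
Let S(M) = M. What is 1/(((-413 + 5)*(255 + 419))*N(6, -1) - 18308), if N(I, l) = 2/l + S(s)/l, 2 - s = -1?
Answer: 1/1356652 ≈ 7.3711e-7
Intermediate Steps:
s = 3 (s = 2 - 1*(-1) = 2 + 1 = 3)
N(I, l) = 5/l (N(I, l) = 2/l + 3/l = 5/l)
1/(((-413 + 5)*(255 + 419))*N(6, -1) - 18308) = 1/(((-413 + 5)*(255 + 419))*(5/(-1)) - 18308) = 1/((-408*674)*(5*(-1)) - 18308) = 1/(-274992*(-5) - 18308) = 1/(1374960 - 18308) = 1/1356652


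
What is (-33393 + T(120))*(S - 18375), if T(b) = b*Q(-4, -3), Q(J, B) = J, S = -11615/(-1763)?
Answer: 1096926634230/1763 ≈ 6.2219e+8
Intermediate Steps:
S = 11615/1763 (S = -11615*(-1/1763) = 11615/1763 ≈ 6.5882)
T(b) = -4*b (T(b) = b*(-4) = -4*b)
(-33393 + T(120))*(S - 18375) = (-33393 - 4*120)*(11615/1763 - 18375) = (-33393 - 480)*(-32383510/1763) = -33873*(-32383510/1763) = 1096926634230/1763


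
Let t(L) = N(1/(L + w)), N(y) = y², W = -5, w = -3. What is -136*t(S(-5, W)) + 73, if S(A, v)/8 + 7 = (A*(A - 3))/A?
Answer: 1104281/15129 ≈ 72.991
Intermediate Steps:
S(A, v) = -80 + 8*A (S(A, v) = -56 + 8*((A*(A - 3))/A) = -56 + 8*((A*(-3 + A))/A) = -56 + 8*(-3 + A) = -56 + (-24 + 8*A) = -80 + 8*A)
t(L) = (-3 + L)⁻² (t(L) = (1/(L - 3))² = (1/(-3 + L))² = (-3 + L)⁻²)
-136*t(S(-5, W)) + 73 = -136/(-3 + (-80 + 8*(-5)))² + 73 = -136/(-3 + (-80 - 40))² + 73 = -136/(-3 - 120)² + 73 = -136/(-123)² + 73 = -136*1/15129 + 73 = -136/15129 + 73 = 1104281/15129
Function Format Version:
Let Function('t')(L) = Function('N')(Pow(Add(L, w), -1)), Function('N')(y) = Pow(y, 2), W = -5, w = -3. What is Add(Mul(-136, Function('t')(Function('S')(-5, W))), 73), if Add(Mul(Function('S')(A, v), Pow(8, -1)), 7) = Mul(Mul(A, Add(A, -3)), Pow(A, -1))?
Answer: Rational(1104281, 15129) ≈ 72.991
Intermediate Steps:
Function('S')(A, v) = Add(-80, Mul(8, A)) (Function('S')(A, v) = Add(-56, Mul(8, Mul(Mul(A, Add(A, -3)), Pow(A, -1)))) = Add(-56, Mul(8, Mul(Mul(A, Add(-3, A)), Pow(A, -1)))) = Add(-56, Mul(8, Add(-3, A))) = Add(-56, Add(-24, Mul(8, A))) = Add(-80, Mul(8, A)))
Function('t')(L) = Pow(Add(-3, L), -2) (Function('t')(L) = Pow(Pow(Add(L, -3), -1), 2) = Pow(Pow(Add(-3, L), -1), 2) = Pow(Add(-3, L), -2))
Add(Mul(-136, Function('t')(Function('S')(-5, W))), 73) = Add(Mul(-136, Pow(Add(-3, Add(-80, Mul(8, -5))), -2)), 73) = Add(Mul(-136, Pow(Add(-3, Add(-80, -40)), -2)), 73) = Add(Mul(-136, Pow(Add(-3, -120), -2)), 73) = Add(Mul(-136, Pow(-123, -2)), 73) = Add(Mul(-136, Rational(1, 15129)), 73) = Add(Rational(-136, 15129), 73) = Rational(1104281, 15129)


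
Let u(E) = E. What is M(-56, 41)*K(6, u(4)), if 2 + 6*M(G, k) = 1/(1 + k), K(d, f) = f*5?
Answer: -415/63 ≈ -6.5873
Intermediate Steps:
K(d, f) = 5*f
M(G, k) = -⅓ + 1/(6*(1 + k))
M(-56, 41)*K(6, u(4)) = ((-1 - 2*41)/(6*(1 + 41)))*(5*4) = ((⅙)*(-1 - 82)/42)*20 = ((⅙)*(1/42)*(-83))*20 = -83/252*20 = -415/63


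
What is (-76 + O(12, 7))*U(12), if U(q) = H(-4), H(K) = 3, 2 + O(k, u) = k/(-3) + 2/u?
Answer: -1716/7 ≈ -245.14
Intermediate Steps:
O(k, u) = -2 + 2/u - k/3 (O(k, u) = -2 + (k/(-3) + 2/u) = -2 + (k*(-1/3) + 2/u) = -2 + (-k/3 + 2/u) = -2 + (2/u - k/3) = -2 + 2/u - k/3)
U(q) = 3
(-76 + O(12, 7))*U(12) = (-76 + (-2 + 2/7 - 1/3*12))*3 = (-76 + (-2 + 2*(1/7) - 4))*3 = (-76 + (-2 + 2/7 - 4))*3 = (-76 - 40/7)*3 = -572/7*3 = -1716/7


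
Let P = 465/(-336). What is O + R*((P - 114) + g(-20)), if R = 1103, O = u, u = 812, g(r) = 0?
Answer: -14163125/112 ≈ -1.2646e+5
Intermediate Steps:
P = -155/112 (P = 465*(-1/336) = -155/112 ≈ -1.3839)
O = 812
O + R*((P - 114) + g(-20)) = 812 + 1103*((-155/112 - 114) + 0) = 812 + 1103*(-12923/112 + 0) = 812 + 1103*(-12923/112) = 812 - 14254069/112 = -14163125/112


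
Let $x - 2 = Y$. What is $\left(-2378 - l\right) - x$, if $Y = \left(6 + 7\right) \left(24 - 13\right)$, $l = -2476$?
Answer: $-47$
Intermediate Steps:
$Y = 143$ ($Y = 13 \cdot 11 = 143$)
$x = 145$ ($x = 2 + 143 = 145$)
$\left(-2378 - l\right) - x = \left(-2378 - -2476\right) - 145 = \left(-2378 + 2476\right) - 145 = 98 - 145 = -47$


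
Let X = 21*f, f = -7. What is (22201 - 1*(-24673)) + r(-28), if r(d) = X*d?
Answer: 50990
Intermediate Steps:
X = -147 (X = 21*(-7) = -147)
r(d) = -147*d
(22201 - 1*(-24673)) + r(-28) = (22201 - 1*(-24673)) - 147*(-28) = (22201 + 24673) + 4116 = 46874 + 4116 = 50990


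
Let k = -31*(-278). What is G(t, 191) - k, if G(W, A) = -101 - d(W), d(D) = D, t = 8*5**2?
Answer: -8919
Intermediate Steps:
t = 200 (t = 8*25 = 200)
G(W, A) = -101 - W
k = 8618
G(t, 191) - k = (-101 - 1*200) - 1*8618 = (-101 - 200) - 8618 = -301 - 8618 = -8919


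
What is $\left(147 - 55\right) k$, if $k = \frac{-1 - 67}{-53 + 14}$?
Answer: $\frac{6256}{39} \approx 160.41$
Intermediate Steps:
$k = \frac{68}{39}$ ($k = - \frac{68}{-39} = \left(-68\right) \left(- \frac{1}{39}\right) = \frac{68}{39} \approx 1.7436$)
$\left(147 - 55\right) k = \left(147 - 55\right) \frac{68}{39} = 92 \cdot \frac{68}{39} = \frac{6256}{39}$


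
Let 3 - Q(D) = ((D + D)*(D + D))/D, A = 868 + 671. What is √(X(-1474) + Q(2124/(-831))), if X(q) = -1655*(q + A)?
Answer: 2*I*√2063276881/277 ≈ 327.97*I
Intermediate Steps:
A = 1539
Q(D) = 3 - 4*D (Q(D) = 3 - (D + D)*(D + D)/D = 3 - (2*D)*(2*D)/D = 3 - 4*D²/D = 3 - 4*D)
X(q) = -2547045 - 1655*q (X(q) = -1655*(q + 1539) = -1655*(1539 + q) = -2547045 - 1655*q)
√(X(-1474) + Q(2124/(-831))) = √((-2547045 - 1655*(-1474)) + (3 - 8496/(-831))) = √((-2547045 + 2439470) + (3 - 8496*(-1)/831)) = √(-107575 + (3 - 4*(-708/277))) = √(-107575 + (3 + 2832/277)) = √(-107575 + 3663/277) = √(-29794612/277) = 2*I*√2063276881/277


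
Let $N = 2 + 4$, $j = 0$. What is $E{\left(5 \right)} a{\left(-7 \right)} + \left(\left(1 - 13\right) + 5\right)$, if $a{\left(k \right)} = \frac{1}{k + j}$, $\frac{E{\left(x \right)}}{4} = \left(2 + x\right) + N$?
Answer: $- \frac{101}{7} \approx -14.429$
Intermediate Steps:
$N = 6$
$E{\left(x \right)} = 32 + 4 x$ ($E{\left(x \right)} = 4 \left(\left(2 + x\right) + 6\right) = 4 \left(8 + x\right) = 32 + 4 x$)
$a{\left(k \right)} = \frac{1}{k}$ ($a{\left(k \right)} = \frac{1}{k + 0} = \frac{1}{k}$)
$E{\left(5 \right)} a{\left(-7 \right)} + \left(\left(1 - 13\right) + 5\right) = \frac{32 + 4 \cdot 5}{-7} + \left(\left(1 - 13\right) + 5\right) = \left(32 + 20\right) \left(- \frac{1}{7}\right) + \left(-12 + 5\right) = 52 \left(- \frac{1}{7}\right) - 7 = - \frac{52}{7} - 7 = - \frac{101}{7}$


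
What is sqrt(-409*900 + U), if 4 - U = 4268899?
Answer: I*sqrt(4636995) ≈ 2153.4*I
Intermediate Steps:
U = -4268895 (U = 4 - 1*4268899 = 4 - 4268899 = -4268895)
sqrt(-409*900 + U) = sqrt(-409*900 - 4268895) = sqrt(-368100 - 4268895) = sqrt(-4636995) = I*sqrt(4636995)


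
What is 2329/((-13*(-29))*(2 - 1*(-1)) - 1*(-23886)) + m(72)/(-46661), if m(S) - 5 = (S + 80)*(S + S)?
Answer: -439023712/1167318237 ≈ -0.37610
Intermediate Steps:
m(S) = 5 + 2*S*(80 + S) (m(S) = 5 + (S + 80)*(S + S) = 5 + (80 + S)*(2*S) = 5 + 2*S*(80 + S))
2329/((-13*(-29))*(2 - 1*(-1)) - 1*(-23886)) + m(72)/(-46661) = 2329/((-13*(-29))*(2 - 1*(-1)) - 1*(-23886)) + (5 + 2*72² + 160*72)/(-46661) = 2329/(377*(2 + 1) + 23886) + (5 + 2*5184 + 11520)*(-1/46661) = 2329/(377*3 + 23886) + (5 + 10368 + 11520)*(-1/46661) = 2329/(1131 + 23886) + 21893*(-1/46661) = 2329/25017 - 21893/46661 = -439023712/1167318237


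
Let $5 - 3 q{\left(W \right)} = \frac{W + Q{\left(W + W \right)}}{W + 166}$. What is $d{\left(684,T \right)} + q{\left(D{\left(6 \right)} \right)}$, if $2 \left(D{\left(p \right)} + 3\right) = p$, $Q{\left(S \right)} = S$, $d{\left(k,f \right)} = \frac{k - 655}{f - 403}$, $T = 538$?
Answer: $\frac{254}{135} \approx 1.8815$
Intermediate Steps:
$d{\left(k,f \right)} = \frac{-655 + k}{-403 + f}$
$D{\left(p \right)} = -3 + \frac{p}{2}$
$q{\left(W \right)} = \frac{5}{3} - \frac{W}{166 + W}$ ($q{\left(W \right)} = \frac{5}{3} - \frac{\left(W + \left(W + W\right)\right) \frac{1}{W + 166}}{3} = \frac{5}{3} - \frac{\left(W + 2 W\right) \frac{1}{166 + W}}{3} = \frac{5}{3} - \frac{3 W \frac{1}{166 + W}}{3} = \frac{5}{3} - \frac{W}{166 + W}$)
$d{\left(684,T \right)} + q{\left(D{\left(6 \right)} \right)} = \frac{-655 + 684}{-403 + 538} + \frac{2 \left(415 + \left(-3 + \frac{1}{2} \cdot 6\right)\right)}{3 \left(166 + \left(-3 + \frac{1}{2} \cdot 6\right)\right)} = \frac{1}{135} \cdot 29 + \frac{2 \left(415 + \left(-3 + 3\right)\right)}{3 \left(166 + \left(-3 + 3\right)\right)} = \frac{1}{135} \cdot 29 + \frac{2 \left(415 + 0\right)}{3 \left(166 + 0\right)} = \frac{29}{135} + \frac{2}{3} \cdot \frac{1}{166} \cdot 415 = \frac{29}{135} + \frac{5}{3} = \frac{254}{135}$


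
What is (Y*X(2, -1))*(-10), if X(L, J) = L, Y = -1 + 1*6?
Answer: -100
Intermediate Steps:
Y = 5 (Y = -1 + 6 = 5)
(Y*X(2, -1))*(-10) = (5*2)*(-10) = 10*(-10) = -100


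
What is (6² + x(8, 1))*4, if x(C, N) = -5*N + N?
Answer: 128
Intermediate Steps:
x(C, N) = -4*N
(6² + x(8, 1))*4 = (6² - 4*1)*4 = (36 - 4)*4 = 32*4 = 128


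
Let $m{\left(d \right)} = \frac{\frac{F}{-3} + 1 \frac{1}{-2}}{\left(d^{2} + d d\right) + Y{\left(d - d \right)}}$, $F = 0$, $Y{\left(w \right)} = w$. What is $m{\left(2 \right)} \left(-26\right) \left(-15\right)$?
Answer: $- \frac{195}{8} \approx -24.375$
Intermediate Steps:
$m{\left(d \right)} = - \frac{1}{4 d^{2}}$ ($m{\left(d \right)} = \frac{\frac{0}{-3} + 1 \frac{1}{-2}}{\left(d^{2} + d d\right) + \left(d - d\right)} = \frac{0 \left(- \frac{1}{3}\right) + 1 \left(- \frac{1}{2}\right)}{\left(d^{2} + d^{2}\right) + 0} = \frac{0 - \frac{1}{2}}{2 d^{2} + 0} = - \frac{1}{2 \cdot 2 d^{2}} = - \frac{\frac{1}{2} \frac{1}{d^{2}}}{2} = - \frac{1}{4 d^{2}}$)
$m{\left(2 \right)} \left(-26\right) \left(-15\right) = - \frac{1}{4 \cdot 4} \left(-26\right) \left(-15\right) = \left(- \frac{1}{4}\right) \frac{1}{4} \left(-26\right) \left(-15\right) = \left(- \frac{1}{16}\right) \left(-26\right) \left(-15\right) = \frac{13}{8} \left(-15\right) = - \frac{195}{8}$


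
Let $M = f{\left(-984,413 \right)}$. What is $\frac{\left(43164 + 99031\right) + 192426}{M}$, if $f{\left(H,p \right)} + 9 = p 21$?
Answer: $\frac{334621}{8664} \approx 38.622$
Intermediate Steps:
$f{\left(H,p \right)} = -9 + 21 p$ ($f{\left(H,p \right)} = -9 + p 21 = -9 + 21 p$)
$M = 8664$ ($M = -9 + 21 \cdot 413 = -9 + 8673 = 8664$)
$\frac{\left(43164 + 99031\right) + 192426}{M} = \frac{\left(43164 + 99031\right) + 192426}{8664} = \left(142195 + 192426\right) \frac{1}{8664} = 334621 \cdot \frac{1}{8664} = \frac{334621}{8664}$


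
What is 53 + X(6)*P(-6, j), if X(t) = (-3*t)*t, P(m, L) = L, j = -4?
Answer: 485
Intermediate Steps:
X(t) = -3*t²
53 + X(6)*P(-6, j) = 53 - 3*6²*(-4) = 53 - 3*36*(-4) = 53 - 108*(-4) = 53 + 432 = 485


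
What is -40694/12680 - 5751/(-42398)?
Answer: -413105383/134401660 ≈ -3.0737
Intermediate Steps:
-40694/12680 - 5751/(-42398) = -40694*1/12680 - 5751*(-1/42398) = -20347/6340 + 5751/42398 = -413105383/134401660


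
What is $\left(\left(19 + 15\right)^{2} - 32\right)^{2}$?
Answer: $1263376$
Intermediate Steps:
$\left(\left(19 + 15\right)^{2} - 32\right)^{2} = \left(34^{2} - 32\right)^{2} = \left(1156 - 32\right)^{2} = 1124^{2} = 1263376$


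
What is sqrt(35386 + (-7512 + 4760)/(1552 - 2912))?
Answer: sqrt(255678470)/85 ≈ 188.12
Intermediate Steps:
sqrt(35386 + (-7512 + 4760)/(1552 - 2912)) = sqrt(35386 - 2752/(-1360)) = sqrt(35386 - 2752*(-1/1360)) = sqrt(35386 + 172/85) = sqrt(3007982/85) = sqrt(255678470)/85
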